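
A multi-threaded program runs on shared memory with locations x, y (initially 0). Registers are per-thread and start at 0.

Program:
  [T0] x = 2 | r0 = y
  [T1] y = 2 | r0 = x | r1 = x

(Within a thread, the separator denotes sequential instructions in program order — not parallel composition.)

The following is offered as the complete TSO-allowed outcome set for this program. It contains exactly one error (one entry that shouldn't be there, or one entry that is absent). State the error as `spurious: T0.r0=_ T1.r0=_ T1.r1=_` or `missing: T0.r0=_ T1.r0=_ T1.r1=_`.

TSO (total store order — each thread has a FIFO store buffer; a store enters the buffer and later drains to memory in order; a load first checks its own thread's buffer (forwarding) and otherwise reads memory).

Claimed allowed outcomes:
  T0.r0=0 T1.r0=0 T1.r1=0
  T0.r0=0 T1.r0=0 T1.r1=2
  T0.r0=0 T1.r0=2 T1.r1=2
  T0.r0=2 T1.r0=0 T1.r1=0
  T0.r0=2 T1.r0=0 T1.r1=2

outcome vector order: (T0.r0,T1.r0,T1.r1)
TSO: 6 outcomes — {0/0/0, 0/0/2, 0/2/2, 2/0/0, 2/0/2, 2/2/2}
TSO∖claimed = {2/2/2}

missing: T0.r0=2 T1.r0=2 T1.r1=2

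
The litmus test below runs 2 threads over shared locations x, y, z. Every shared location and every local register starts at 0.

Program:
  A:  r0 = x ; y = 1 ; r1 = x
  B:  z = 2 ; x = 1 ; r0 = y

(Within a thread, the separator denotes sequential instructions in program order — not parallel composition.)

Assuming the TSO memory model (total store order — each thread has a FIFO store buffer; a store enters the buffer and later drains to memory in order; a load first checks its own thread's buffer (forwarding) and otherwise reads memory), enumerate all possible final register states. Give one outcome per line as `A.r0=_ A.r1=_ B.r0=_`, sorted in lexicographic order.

outcome vector order: (A.r0,A.r1,B.r0)
|TSO outcomes| = 6

A.r0=0 A.r1=0 B.r0=0
A.r0=0 A.r1=0 B.r0=1
A.r0=0 A.r1=1 B.r0=0
A.r0=0 A.r1=1 B.r0=1
A.r0=1 A.r1=1 B.r0=0
A.r0=1 A.r1=1 B.r0=1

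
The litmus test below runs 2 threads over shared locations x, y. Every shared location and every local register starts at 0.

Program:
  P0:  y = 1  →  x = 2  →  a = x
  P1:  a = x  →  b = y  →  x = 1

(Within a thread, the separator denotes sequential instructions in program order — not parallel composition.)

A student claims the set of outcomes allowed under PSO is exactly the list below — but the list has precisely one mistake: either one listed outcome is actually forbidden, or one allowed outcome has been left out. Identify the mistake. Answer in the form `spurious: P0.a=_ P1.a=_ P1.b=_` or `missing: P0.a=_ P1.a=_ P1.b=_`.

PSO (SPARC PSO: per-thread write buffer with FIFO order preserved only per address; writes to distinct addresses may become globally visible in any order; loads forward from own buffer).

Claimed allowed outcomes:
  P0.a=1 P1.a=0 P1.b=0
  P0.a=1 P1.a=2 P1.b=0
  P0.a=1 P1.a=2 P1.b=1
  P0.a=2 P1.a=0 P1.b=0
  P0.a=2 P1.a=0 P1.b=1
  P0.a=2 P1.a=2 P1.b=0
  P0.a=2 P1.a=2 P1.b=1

missing: P0.a=1 P1.a=0 P1.b=1

outcome vector order: (P0.a,P1.a,P1.b)
PSO (8): <1 0 0> <1 0 1> <1 2 0> <1 2 1> <2 0 0> <2 0 1> <2 2 0> <2 2 1>
PSO∖claimed = {<1 0 1>}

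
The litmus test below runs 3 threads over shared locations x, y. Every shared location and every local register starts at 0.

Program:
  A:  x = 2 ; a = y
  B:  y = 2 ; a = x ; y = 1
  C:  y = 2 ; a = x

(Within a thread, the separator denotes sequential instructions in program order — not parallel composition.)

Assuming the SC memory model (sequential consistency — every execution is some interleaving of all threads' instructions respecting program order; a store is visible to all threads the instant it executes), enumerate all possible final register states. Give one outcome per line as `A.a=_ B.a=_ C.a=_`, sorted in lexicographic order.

outcome vector order: (A.a,B.a,C.a)
|SC outcomes| = 9

A.a=0 B.a=2 C.a=2
A.a=1 B.a=0 C.a=0
A.a=1 B.a=0 C.a=2
A.a=1 B.a=2 C.a=0
A.a=1 B.a=2 C.a=2
A.a=2 B.a=0 C.a=0
A.a=2 B.a=0 C.a=2
A.a=2 B.a=2 C.a=0
A.a=2 B.a=2 C.a=2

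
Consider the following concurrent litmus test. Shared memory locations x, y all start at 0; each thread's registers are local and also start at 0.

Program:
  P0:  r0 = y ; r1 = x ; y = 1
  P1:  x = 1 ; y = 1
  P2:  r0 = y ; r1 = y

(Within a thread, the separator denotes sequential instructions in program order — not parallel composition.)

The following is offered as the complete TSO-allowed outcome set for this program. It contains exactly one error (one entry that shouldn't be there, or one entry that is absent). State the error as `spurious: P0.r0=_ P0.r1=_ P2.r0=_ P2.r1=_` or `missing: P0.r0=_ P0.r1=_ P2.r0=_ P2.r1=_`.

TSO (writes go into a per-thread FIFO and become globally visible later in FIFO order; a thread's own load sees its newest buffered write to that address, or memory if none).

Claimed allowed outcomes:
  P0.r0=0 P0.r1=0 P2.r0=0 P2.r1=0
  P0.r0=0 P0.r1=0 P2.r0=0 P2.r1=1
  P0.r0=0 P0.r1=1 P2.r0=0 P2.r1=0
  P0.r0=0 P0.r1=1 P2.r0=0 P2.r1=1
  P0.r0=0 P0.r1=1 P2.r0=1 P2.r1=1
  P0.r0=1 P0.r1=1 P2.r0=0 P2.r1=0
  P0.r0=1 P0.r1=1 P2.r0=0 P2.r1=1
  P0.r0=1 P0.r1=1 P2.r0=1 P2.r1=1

outcome vector order: (P0.r0,P0.r1,P2.r0,P2.r1)
TSO: 9 outcomes — {0/0/0/0 0/0/0/1 0/0/1/1 0/1/0/0 0/1/0/1 0/1/1/1 1/1/0/0 1/1/0/1 1/1/1/1}
TSO∖claimed = {0/0/1/1}

missing: P0.r0=0 P0.r1=0 P2.r0=1 P2.r1=1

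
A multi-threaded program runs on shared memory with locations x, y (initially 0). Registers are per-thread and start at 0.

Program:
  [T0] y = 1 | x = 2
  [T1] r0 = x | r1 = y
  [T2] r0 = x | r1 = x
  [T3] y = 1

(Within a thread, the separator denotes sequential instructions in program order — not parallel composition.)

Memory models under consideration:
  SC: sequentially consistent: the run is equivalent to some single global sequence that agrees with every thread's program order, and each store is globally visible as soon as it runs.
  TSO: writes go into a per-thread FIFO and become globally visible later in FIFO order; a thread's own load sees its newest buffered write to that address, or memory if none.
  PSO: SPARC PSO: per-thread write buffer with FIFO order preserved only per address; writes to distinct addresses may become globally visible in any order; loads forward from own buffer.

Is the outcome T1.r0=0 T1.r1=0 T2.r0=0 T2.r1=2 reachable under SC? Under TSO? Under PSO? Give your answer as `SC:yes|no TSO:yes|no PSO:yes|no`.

SC:yes TSO:yes PSO:yes

outcome vector order: (T1.r0,T1.r1,T2.r0,T2.r1)
under SC → <0 0 0 0>, <0 0 0 2>, <0 0 2 2>, <0 1 0 0>, <0 1 0 2>, <0 1 2 2>, <2 1 0 0>, <2 1 0 2>, <2 1 2 2>
under TSO → <0 0 0 0>, <0 0 0 2>, <0 0 2 2>, <0 1 0 0>, <0 1 0 2>, <0 1 2 2>, <2 1 0 0>, <2 1 0 2>, <2 1 2 2>
under PSO → <0 0 0 0>, <0 0 0 2>, <0 0 2 2>, <0 1 0 0>, <0 1 0 2>, <0 1 2 2>, <2 0 0 0>, <2 0 0 2>, <2 0 2 2>, <2 1 0 0>, <2 1 0 2>, <2 1 2 2>
target <0 0 0 2> ∈ {SC,TSO,PSO}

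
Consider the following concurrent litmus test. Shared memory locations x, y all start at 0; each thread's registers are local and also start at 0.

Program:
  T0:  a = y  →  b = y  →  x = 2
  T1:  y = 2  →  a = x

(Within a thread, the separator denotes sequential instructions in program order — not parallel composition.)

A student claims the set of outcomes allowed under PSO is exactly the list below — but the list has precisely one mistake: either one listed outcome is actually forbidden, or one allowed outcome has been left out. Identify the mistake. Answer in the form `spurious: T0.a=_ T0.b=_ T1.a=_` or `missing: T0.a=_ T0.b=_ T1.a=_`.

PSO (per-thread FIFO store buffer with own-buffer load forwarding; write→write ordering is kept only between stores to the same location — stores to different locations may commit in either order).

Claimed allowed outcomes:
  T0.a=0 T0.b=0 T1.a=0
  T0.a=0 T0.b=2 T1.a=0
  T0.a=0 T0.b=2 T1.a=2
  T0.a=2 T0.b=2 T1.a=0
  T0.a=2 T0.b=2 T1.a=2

missing: T0.a=0 T0.b=0 T1.a=2

outcome vector order: (T0.a,T0.b,T1.a)
[PSO] allowed = {0/0/0, 0/0/2, 0/2/0, 0/2/2, 2/2/0, 2/2/2}
PSO∖claimed = {0/0/2}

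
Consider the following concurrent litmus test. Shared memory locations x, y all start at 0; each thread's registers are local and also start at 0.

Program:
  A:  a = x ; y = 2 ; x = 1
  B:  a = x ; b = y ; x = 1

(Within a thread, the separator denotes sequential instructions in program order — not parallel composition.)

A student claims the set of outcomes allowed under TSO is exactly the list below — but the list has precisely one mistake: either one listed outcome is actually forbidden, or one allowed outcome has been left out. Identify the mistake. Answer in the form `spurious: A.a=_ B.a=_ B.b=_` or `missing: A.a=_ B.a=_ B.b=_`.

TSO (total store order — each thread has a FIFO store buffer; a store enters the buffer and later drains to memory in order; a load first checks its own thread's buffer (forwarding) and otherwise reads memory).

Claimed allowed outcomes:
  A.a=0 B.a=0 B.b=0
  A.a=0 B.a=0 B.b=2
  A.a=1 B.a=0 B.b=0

outcome vector order: (A.a,B.a,B.b)
[TSO] allowed = {000 002 012 100}
TSO∖claimed = {012}

missing: A.a=0 B.a=1 B.b=2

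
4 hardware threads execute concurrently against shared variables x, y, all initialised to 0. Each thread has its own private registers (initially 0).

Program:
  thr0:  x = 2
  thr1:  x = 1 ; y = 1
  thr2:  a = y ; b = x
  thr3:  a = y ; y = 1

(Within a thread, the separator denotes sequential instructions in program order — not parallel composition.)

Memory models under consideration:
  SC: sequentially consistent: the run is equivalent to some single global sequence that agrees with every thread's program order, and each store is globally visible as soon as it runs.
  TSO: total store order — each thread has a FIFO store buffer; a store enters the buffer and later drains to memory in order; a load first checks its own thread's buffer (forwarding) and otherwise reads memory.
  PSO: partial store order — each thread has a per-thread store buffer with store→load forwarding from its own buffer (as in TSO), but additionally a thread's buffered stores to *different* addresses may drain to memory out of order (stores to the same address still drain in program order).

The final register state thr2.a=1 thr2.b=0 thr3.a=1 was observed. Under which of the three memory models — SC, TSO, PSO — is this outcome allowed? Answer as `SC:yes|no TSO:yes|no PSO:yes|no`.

outcome vector order: (thr2.a,thr2.b,thr3.a)
SC: 11 outcomes — {000, 001, 010, 011, 020, 021, 100, 110, 111, 120, 121}
TSO: 11 outcomes — {000, 001, 010, 011, 020, 021, 100, 110, 111, 120, 121}
PSO: 12 outcomes — {000, 001, 010, 011, 020, 021, 100, 101, 110, 111, 120, 121}
target 101 ∈ {PSO}

SC:no TSO:no PSO:yes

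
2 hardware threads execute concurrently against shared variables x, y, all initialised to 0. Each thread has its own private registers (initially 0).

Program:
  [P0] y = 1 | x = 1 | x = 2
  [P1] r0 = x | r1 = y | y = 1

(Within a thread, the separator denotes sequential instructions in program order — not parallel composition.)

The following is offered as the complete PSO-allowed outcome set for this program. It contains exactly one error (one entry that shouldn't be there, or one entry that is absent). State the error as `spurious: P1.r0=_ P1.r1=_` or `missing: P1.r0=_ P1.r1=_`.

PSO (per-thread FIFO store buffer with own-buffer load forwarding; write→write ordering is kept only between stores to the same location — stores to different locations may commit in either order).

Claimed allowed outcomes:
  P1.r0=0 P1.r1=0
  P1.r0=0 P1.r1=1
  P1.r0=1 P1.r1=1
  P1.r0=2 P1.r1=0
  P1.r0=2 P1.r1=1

outcome vector order: (P1.r0,P1.r1)
under PSO → 0/0, 0/1, 1/0, 1/1, 2/0, 2/1
PSO∖claimed = {1/0}

missing: P1.r0=1 P1.r1=0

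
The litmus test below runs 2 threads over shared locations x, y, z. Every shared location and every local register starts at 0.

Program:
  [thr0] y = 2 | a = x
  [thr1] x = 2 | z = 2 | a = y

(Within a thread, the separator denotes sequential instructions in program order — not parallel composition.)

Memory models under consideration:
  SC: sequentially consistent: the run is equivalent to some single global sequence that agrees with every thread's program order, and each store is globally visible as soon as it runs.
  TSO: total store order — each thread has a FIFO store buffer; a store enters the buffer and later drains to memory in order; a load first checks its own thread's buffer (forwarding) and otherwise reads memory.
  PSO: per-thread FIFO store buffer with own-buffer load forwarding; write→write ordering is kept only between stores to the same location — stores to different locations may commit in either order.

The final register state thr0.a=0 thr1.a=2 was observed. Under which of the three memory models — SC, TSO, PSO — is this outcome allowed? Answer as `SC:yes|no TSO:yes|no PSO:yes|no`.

outcome vector order: (thr0.a,thr1.a)
under SC → 02, 20, 22
under TSO → 00, 02, 20, 22
under PSO → 00, 02, 20, 22
target 02 ∈ {SC,TSO,PSO}

SC:yes TSO:yes PSO:yes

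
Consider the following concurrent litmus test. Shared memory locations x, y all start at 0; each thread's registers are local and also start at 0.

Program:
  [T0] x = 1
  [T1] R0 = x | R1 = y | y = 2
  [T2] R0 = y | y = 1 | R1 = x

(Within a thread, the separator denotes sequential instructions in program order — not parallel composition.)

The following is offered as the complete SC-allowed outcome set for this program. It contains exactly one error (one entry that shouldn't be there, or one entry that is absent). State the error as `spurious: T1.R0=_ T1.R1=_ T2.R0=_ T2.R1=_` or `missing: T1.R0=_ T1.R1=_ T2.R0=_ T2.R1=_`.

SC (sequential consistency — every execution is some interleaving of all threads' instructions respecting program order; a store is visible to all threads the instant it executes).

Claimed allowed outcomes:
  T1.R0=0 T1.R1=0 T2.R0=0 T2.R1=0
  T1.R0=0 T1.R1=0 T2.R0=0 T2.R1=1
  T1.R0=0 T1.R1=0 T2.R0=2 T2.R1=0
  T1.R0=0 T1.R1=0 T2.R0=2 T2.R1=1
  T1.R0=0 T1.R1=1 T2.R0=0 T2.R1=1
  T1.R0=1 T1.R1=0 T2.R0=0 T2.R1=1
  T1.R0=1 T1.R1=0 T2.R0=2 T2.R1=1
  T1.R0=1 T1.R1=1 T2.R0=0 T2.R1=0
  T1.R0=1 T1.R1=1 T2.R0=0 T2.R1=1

outcome vector order: (T1.R0,T1.R1,T2.R0,T2.R1)
under SC → (0,0,0,0); (0,0,0,1); (0,0,2,0); (0,0,2,1); (0,1,0,0); (0,1,0,1); (1,0,0,1); (1,0,2,1); (1,1,0,0); (1,1,0,1)
SC∖claimed = {(0,1,0,0)}

missing: T1.R0=0 T1.R1=1 T2.R0=0 T2.R1=0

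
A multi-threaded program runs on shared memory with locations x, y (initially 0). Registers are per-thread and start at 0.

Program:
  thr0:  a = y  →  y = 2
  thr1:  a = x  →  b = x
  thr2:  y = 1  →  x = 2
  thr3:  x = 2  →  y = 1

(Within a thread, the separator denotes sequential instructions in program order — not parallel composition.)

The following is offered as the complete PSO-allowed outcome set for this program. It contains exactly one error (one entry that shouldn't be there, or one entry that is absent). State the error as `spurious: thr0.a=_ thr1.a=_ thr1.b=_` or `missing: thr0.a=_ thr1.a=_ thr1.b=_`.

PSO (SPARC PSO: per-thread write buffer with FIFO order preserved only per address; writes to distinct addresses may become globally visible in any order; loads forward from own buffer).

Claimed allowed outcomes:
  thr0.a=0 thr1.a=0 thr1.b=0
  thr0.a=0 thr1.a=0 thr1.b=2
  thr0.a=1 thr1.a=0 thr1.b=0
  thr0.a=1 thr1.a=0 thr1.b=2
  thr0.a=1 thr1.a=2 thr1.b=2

outcome vector order: (thr0.a,thr1.a,thr1.b)
PSO (6): 0/0/0; 0/0/2; 0/2/2; 1/0/0; 1/0/2; 1/2/2
PSO∖claimed = {0/2/2}

missing: thr0.a=0 thr1.a=2 thr1.b=2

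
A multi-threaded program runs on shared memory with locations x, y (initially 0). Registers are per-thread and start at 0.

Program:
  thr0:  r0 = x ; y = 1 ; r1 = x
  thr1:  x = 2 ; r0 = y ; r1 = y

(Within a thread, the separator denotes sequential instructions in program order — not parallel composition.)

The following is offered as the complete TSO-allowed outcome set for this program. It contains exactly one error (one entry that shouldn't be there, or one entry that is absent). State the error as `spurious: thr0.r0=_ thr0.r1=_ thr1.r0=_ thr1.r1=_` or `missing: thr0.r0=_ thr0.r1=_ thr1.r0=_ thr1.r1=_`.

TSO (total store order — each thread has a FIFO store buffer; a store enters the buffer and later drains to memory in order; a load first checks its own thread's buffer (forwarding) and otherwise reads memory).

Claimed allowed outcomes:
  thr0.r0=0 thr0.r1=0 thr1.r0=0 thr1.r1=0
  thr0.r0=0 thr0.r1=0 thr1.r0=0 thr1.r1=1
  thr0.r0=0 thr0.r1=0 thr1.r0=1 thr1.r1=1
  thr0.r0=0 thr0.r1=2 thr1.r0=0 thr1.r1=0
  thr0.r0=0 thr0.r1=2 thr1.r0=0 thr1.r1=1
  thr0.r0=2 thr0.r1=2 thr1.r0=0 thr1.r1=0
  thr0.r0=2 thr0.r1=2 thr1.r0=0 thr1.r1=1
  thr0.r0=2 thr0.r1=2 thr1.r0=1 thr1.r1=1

missing: thr0.r0=0 thr0.r1=2 thr1.r0=1 thr1.r1=1

outcome vector order: (thr0.r0,thr0.r1,thr1.r0,thr1.r1)
TSO: 9 outcomes — {(0,0,0,0), (0,0,0,1), (0,0,1,1), (0,2,0,0), (0,2,0,1), (0,2,1,1), (2,2,0,0), (2,2,0,1), (2,2,1,1)}
TSO∖claimed = {(0,2,1,1)}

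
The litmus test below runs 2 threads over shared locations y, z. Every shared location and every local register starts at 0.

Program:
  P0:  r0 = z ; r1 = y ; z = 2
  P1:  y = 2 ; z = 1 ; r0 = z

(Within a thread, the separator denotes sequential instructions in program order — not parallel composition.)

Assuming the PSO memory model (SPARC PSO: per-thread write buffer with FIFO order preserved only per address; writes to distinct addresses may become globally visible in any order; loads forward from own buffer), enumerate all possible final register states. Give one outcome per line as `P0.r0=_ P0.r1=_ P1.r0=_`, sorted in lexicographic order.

outcome vector order: (P0.r0,P0.r1,P1.r0)
|PSO outcomes| = 8

P0.r0=0 P0.r1=0 P1.r0=1
P0.r0=0 P0.r1=0 P1.r0=2
P0.r0=0 P0.r1=2 P1.r0=1
P0.r0=0 P0.r1=2 P1.r0=2
P0.r0=1 P0.r1=0 P1.r0=1
P0.r0=1 P0.r1=0 P1.r0=2
P0.r0=1 P0.r1=2 P1.r0=1
P0.r0=1 P0.r1=2 P1.r0=2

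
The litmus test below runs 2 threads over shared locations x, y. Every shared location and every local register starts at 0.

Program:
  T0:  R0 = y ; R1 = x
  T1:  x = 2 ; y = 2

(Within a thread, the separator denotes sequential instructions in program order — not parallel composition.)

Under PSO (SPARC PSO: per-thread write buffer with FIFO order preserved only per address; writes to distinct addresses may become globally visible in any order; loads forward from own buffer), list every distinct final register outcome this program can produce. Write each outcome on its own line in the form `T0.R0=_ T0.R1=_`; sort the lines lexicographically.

T0.R0=0 T0.R1=0
T0.R0=0 T0.R1=2
T0.R0=2 T0.R1=0
T0.R0=2 T0.R1=2

outcome vector order: (T0.R0,T0.R1)
|PSO outcomes| = 4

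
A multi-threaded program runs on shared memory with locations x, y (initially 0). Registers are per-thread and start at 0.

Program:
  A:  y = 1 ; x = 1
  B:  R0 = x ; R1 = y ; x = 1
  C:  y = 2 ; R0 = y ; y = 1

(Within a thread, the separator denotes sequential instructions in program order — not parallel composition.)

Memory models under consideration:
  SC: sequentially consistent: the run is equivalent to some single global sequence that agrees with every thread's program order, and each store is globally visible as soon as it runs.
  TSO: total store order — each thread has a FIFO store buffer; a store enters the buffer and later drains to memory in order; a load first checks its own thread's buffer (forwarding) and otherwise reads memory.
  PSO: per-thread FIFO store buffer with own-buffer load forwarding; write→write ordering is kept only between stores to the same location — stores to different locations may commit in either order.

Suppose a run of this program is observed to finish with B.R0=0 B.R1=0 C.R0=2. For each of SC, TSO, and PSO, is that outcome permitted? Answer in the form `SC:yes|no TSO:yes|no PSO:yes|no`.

outcome vector order: (B.R0,B.R1,C.R0)
under SC → 0/0/1, 0/0/2, 0/1/1, 0/1/2, 0/2/1, 0/2/2, 1/1/1, 1/1/2, 1/2/2
under TSO → 0/0/1, 0/0/2, 0/1/1, 0/1/2, 0/2/1, 0/2/2, 1/1/1, 1/1/2, 1/2/2
under PSO → 0/0/1, 0/0/2, 0/1/1, 0/1/2, 0/2/1, 0/2/2, 1/0/1, 1/0/2, 1/1/1, 1/1/2, 1/2/1, 1/2/2
target 0/0/2 ∈ {SC,TSO,PSO}

SC:yes TSO:yes PSO:yes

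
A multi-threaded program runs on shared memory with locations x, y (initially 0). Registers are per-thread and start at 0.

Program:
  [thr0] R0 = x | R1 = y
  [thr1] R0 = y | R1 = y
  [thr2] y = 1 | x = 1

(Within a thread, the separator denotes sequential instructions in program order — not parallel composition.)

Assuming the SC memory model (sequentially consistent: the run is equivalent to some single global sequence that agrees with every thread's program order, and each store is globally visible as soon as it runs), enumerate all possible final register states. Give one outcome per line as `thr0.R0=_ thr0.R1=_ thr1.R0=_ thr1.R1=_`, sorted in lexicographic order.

outcome vector order: (thr0.R0,thr0.R1,thr1.R0,thr1.R1)
|SC outcomes| = 9

thr0.R0=0 thr0.R1=0 thr1.R0=0 thr1.R1=0
thr0.R0=0 thr0.R1=0 thr1.R0=0 thr1.R1=1
thr0.R0=0 thr0.R1=0 thr1.R0=1 thr1.R1=1
thr0.R0=0 thr0.R1=1 thr1.R0=0 thr1.R1=0
thr0.R0=0 thr0.R1=1 thr1.R0=0 thr1.R1=1
thr0.R0=0 thr0.R1=1 thr1.R0=1 thr1.R1=1
thr0.R0=1 thr0.R1=1 thr1.R0=0 thr1.R1=0
thr0.R0=1 thr0.R1=1 thr1.R0=0 thr1.R1=1
thr0.R0=1 thr0.R1=1 thr1.R0=1 thr1.R1=1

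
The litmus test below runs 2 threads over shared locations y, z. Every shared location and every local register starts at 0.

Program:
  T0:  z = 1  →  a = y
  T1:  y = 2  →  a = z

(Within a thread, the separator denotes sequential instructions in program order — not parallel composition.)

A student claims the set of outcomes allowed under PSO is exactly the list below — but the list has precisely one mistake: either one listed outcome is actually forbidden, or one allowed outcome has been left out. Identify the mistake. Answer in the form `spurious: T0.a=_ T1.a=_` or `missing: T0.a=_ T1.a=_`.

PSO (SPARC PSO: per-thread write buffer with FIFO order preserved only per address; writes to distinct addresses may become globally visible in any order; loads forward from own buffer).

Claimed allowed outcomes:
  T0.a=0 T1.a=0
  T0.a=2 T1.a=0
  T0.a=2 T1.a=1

missing: T0.a=0 T1.a=1

outcome vector order: (T0.a,T1.a)
PSO (4): <0 0>, <0 1>, <2 0>, <2 1>
PSO∖claimed = {<0 1>}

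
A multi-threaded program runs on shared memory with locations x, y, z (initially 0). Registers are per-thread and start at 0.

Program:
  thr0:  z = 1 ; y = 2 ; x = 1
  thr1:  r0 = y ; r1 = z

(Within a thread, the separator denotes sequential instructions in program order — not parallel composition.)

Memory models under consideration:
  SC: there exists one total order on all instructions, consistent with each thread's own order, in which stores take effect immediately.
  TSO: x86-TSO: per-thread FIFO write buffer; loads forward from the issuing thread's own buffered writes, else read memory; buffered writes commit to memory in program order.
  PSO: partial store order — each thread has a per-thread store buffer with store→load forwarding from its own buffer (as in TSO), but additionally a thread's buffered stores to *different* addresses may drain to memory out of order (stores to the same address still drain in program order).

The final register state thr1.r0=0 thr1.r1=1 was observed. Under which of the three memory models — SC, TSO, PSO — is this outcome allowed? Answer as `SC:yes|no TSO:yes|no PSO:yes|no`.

outcome vector order: (thr1.r0,thr1.r1)
[SC] allowed = {(0,0); (0,1); (2,1)}
[TSO] allowed = {(0,0); (0,1); (2,1)}
[PSO] allowed = {(0,0); (0,1); (2,0); (2,1)}
target (0,1) ∈ {SC,TSO,PSO}

SC:yes TSO:yes PSO:yes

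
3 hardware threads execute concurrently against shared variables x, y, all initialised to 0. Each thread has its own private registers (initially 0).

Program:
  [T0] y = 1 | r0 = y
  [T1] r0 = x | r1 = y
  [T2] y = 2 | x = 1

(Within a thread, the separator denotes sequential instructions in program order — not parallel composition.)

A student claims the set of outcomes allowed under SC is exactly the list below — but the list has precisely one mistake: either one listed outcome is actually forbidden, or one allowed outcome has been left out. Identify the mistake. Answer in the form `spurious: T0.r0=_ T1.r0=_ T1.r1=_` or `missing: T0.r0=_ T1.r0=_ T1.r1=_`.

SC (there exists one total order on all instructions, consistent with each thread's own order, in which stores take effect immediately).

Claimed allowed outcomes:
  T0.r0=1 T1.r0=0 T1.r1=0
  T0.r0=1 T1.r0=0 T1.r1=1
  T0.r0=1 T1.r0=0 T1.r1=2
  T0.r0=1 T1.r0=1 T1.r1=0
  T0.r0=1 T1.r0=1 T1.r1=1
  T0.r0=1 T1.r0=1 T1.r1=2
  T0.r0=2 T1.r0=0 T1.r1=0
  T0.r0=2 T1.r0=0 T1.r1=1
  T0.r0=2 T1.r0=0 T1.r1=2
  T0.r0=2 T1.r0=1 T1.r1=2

spurious: T0.r0=1 T1.r0=1 T1.r1=0

outcome vector order: (T0.r0,T1.r0,T1.r1)
SC: 9 outcomes — {<1 0 0>; <1 0 1>; <1 0 2>; <1 1 1>; <1 1 2>; <2 0 0>; <2 0 1>; <2 0 2>; <2 1 2>}
claimed∖SC = {<1 1 0>}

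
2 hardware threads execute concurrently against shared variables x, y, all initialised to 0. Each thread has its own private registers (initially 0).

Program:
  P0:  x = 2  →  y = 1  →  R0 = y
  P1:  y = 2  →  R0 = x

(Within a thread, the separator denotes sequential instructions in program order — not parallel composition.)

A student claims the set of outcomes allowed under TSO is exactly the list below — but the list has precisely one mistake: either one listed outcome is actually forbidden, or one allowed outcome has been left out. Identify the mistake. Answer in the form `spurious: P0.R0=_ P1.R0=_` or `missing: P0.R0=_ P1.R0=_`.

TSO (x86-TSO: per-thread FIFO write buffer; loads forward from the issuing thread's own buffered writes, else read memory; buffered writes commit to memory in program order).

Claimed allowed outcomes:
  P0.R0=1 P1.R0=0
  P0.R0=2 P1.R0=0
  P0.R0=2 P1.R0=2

outcome vector order: (P0.R0,P1.R0)
TSO (4): 10 12 20 22
TSO∖claimed = {12}

missing: P0.R0=1 P1.R0=2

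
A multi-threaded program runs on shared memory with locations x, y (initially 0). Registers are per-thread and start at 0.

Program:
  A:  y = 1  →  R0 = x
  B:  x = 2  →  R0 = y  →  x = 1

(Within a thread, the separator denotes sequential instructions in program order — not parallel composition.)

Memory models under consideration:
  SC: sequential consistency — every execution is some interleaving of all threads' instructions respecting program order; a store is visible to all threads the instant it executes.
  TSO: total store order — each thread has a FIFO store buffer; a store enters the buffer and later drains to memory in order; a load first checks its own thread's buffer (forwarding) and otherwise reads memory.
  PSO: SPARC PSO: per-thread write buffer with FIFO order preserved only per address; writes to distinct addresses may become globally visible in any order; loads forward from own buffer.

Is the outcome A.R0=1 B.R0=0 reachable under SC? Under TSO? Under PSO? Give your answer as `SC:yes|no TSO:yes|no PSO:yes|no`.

SC:yes TSO:yes PSO:yes

outcome vector order: (A.R0,B.R0)
SC (5): <0 1>; <1 0>; <1 1>; <2 0>; <2 1>
TSO (6): <0 0>; <0 1>; <1 0>; <1 1>; <2 0>; <2 1>
PSO (6): <0 0>; <0 1>; <1 0>; <1 1>; <2 0>; <2 1>
target <1 0> ∈ {SC,TSO,PSO}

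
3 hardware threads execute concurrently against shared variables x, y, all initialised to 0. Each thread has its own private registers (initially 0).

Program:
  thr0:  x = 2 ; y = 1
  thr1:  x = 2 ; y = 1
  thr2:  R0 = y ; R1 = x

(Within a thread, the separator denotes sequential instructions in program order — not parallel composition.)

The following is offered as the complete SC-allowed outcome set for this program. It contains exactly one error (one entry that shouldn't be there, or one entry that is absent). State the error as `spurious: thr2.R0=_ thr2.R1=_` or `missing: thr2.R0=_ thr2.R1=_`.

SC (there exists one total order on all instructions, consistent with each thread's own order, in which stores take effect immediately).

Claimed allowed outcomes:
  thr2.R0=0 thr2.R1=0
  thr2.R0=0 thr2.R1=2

missing: thr2.R0=1 thr2.R1=2

outcome vector order: (thr2.R0,thr2.R1)
[SC] allowed = {(0,0); (0,2); (1,2)}
SC∖claimed = {(1,2)}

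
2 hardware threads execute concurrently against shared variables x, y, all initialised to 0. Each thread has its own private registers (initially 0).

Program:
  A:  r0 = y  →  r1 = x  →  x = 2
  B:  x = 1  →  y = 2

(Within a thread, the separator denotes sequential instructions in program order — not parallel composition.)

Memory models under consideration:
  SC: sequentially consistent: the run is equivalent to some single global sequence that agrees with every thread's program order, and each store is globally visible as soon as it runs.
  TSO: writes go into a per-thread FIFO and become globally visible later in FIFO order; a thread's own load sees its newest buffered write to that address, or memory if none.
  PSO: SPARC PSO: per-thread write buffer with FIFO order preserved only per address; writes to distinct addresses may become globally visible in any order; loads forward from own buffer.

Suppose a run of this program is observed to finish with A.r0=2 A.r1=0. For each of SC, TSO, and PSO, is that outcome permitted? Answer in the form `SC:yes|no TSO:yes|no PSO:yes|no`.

SC:no TSO:no PSO:yes

outcome vector order: (A.r0,A.r1)
[SC] allowed = {(0,0), (0,1), (2,1)}
[TSO] allowed = {(0,0), (0,1), (2,1)}
[PSO] allowed = {(0,0), (0,1), (2,0), (2,1)}
target (2,0) ∈ {PSO}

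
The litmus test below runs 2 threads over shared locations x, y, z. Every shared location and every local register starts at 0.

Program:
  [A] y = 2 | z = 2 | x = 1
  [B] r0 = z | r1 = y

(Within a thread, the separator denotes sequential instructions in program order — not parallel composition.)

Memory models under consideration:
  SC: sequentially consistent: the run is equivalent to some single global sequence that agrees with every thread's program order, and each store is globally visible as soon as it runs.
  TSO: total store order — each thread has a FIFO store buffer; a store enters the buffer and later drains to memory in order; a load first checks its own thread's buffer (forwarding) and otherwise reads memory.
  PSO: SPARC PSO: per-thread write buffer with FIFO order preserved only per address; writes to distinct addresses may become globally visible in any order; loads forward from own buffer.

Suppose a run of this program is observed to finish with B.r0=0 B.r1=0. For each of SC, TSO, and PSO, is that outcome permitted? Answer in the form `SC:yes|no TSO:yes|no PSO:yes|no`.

outcome vector order: (B.r0,B.r1)
SC: 3 outcomes — {<0 0>; <0 2>; <2 2>}
TSO: 3 outcomes — {<0 0>; <0 2>; <2 2>}
PSO: 4 outcomes — {<0 0>; <0 2>; <2 0>; <2 2>}
target <0 0> ∈ {SC,TSO,PSO}

SC:yes TSO:yes PSO:yes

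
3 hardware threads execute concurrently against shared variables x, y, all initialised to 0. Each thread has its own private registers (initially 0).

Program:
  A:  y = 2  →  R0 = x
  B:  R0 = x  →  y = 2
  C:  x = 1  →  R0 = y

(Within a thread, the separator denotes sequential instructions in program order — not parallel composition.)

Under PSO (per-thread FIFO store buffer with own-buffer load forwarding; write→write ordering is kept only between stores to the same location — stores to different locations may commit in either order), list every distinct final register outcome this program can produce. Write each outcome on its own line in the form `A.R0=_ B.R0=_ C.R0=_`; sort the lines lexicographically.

outcome vector order: (A.R0,B.R0,C.R0)
|PSO outcomes| = 8

A.R0=0 B.R0=0 C.R0=0
A.R0=0 B.R0=0 C.R0=2
A.R0=0 B.R0=1 C.R0=0
A.R0=0 B.R0=1 C.R0=2
A.R0=1 B.R0=0 C.R0=0
A.R0=1 B.R0=0 C.R0=2
A.R0=1 B.R0=1 C.R0=0
A.R0=1 B.R0=1 C.R0=2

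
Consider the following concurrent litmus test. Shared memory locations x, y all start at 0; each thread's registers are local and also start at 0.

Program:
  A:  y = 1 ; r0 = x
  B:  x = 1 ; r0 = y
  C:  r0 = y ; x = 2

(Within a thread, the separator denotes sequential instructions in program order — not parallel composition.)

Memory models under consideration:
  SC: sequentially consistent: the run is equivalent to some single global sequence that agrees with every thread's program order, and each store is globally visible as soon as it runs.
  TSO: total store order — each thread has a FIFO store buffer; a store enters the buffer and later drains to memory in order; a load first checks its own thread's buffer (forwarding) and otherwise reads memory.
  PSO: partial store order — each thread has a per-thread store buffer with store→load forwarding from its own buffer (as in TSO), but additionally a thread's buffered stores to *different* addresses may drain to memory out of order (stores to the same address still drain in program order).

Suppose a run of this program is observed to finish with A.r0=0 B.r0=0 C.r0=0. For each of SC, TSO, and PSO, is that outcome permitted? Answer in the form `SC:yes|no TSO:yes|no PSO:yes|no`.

outcome vector order: (A.r0,B.r0,C.r0)
under SC → 010, 011, 100, 101, 110, 111, 200, 201, 210, 211
under TSO → 000, 001, 010, 011, 100, 101, 110, 111, 200, 201, 210, 211
under PSO → 000, 001, 010, 011, 100, 101, 110, 111, 200, 201, 210, 211
target 000 ∈ {TSO,PSO}

SC:no TSO:yes PSO:yes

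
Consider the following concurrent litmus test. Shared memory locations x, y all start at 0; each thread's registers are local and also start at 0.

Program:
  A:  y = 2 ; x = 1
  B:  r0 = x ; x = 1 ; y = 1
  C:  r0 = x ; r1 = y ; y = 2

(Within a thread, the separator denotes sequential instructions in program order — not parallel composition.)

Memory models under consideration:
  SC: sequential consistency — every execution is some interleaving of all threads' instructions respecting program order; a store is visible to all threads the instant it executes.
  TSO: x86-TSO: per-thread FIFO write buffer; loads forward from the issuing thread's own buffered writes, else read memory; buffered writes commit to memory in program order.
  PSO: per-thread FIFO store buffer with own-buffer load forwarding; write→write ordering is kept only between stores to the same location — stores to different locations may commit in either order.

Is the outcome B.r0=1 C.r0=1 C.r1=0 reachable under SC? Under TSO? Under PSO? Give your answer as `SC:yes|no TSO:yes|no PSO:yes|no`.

SC:no TSO:no PSO:yes

outcome vector order: (B.r0,C.r0,C.r1)
[SC] allowed = {<0 0 0>; <0 0 1>; <0 0 2>; <0 1 0>; <0 1 1>; <0 1 2>; <1 0 0>; <1 0 1>; <1 0 2>; <1 1 1>; <1 1 2>}
[TSO] allowed = {<0 0 0>; <0 0 1>; <0 0 2>; <0 1 0>; <0 1 1>; <0 1 2>; <1 0 0>; <1 0 1>; <1 0 2>; <1 1 1>; <1 1 2>}
[PSO] allowed = {<0 0 0>; <0 0 1>; <0 0 2>; <0 1 0>; <0 1 1>; <0 1 2>; <1 0 0>; <1 0 1>; <1 0 2>; <1 1 0>; <1 1 1>; <1 1 2>}
target <1 1 0> ∈ {PSO}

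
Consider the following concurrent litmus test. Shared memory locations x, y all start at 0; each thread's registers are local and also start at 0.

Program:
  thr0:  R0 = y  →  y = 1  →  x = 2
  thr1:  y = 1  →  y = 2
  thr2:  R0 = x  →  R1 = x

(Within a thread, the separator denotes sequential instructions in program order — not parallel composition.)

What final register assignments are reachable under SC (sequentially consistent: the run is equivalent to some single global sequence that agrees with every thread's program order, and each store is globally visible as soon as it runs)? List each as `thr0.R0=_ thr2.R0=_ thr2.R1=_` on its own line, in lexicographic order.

thr0.R0=0 thr2.R0=0 thr2.R1=0
thr0.R0=0 thr2.R0=0 thr2.R1=2
thr0.R0=0 thr2.R0=2 thr2.R1=2
thr0.R0=1 thr2.R0=0 thr2.R1=0
thr0.R0=1 thr2.R0=0 thr2.R1=2
thr0.R0=1 thr2.R0=2 thr2.R1=2
thr0.R0=2 thr2.R0=0 thr2.R1=0
thr0.R0=2 thr2.R0=0 thr2.R1=2
thr0.R0=2 thr2.R0=2 thr2.R1=2

outcome vector order: (thr0.R0,thr2.R0,thr2.R1)
|SC outcomes| = 9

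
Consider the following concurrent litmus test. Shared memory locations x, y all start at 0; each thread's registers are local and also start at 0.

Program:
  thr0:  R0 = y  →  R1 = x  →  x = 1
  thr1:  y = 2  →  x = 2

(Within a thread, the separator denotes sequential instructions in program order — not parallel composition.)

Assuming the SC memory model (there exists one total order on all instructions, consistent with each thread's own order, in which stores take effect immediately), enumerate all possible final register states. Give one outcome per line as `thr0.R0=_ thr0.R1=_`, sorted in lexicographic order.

outcome vector order: (thr0.R0,thr0.R1)
|SC outcomes| = 4

thr0.R0=0 thr0.R1=0
thr0.R0=0 thr0.R1=2
thr0.R0=2 thr0.R1=0
thr0.R0=2 thr0.R1=2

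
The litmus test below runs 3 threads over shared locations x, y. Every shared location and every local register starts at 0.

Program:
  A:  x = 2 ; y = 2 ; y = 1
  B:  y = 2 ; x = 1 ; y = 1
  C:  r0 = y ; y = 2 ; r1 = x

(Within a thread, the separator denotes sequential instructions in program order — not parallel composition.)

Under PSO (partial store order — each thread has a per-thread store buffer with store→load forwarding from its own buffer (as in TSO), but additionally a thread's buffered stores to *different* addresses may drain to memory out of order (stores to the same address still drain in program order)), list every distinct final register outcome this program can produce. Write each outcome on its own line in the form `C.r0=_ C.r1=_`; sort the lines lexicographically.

outcome vector order: (C.r0,C.r1)
|PSO outcomes| = 9

C.r0=0 C.r1=0
C.r0=0 C.r1=1
C.r0=0 C.r1=2
C.r0=1 C.r1=0
C.r0=1 C.r1=1
C.r0=1 C.r1=2
C.r0=2 C.r1=0
C.r0=2 C.r1=1
C.r0=2 C.r1=2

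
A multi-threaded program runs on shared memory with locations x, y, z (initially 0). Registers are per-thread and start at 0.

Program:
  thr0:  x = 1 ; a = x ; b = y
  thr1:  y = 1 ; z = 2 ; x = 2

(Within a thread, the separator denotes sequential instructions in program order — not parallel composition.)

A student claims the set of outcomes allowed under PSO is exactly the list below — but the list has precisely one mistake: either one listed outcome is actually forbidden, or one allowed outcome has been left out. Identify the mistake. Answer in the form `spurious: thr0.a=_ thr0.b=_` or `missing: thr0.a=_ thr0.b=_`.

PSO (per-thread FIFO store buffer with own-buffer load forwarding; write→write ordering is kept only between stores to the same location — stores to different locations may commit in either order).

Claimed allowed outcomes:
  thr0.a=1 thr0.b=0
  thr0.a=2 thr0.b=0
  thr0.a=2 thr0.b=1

missing: thr0.a=1 thr0.b=1

outcome vector order: (thr0.a,thr0.b)
under PSO → <1 0> <1 1> <2 0> <2 1>
PSO∖claimed = {<1 1>}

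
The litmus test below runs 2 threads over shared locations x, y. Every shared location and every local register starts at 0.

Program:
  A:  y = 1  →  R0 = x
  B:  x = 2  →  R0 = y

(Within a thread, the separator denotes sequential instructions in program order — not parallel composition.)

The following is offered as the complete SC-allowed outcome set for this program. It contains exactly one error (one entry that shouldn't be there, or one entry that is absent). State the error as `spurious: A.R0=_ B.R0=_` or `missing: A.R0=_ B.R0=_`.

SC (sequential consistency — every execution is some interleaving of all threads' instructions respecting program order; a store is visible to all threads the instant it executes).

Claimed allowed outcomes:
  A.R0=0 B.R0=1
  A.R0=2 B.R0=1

outcome vector order: (A.R0,B.R0)
SC: 3 outcomes — {(0,1), (2,0), (2,1)}
SC∖claimed = {(2,0)}

missing: A.R0=2 B.R0=0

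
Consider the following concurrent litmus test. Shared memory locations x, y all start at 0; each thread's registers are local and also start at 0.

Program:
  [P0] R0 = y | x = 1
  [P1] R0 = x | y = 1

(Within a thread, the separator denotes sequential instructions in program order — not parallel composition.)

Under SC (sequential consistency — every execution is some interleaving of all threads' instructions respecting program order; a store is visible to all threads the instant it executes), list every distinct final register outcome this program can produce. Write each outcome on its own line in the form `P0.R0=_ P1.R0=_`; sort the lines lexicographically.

P0.R0=0 P1.R0=0
P0.R0=0 P1.R0=1
P0.R0=1 P1.R0=0

outcome vector order: (P0.R0,P1.R0)
|SC outcomes| = 3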